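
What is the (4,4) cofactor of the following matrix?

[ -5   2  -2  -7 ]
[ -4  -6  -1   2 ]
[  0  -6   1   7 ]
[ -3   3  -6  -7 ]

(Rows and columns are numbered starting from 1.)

20

Delete row 4 and column 4; the remaining 3×3 submatrix is [-5 2 -2; -4 -6 -1; 0 -6 1].
Its determinant is 20.
The cofactor carries sign (−1)^(4+4) = +1, so C_{4,4} = +(20) = 20.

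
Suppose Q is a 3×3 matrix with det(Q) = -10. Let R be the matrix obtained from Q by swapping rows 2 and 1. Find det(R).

|R| = 10

Swapping two rows multiplies the determinant by −1.
det(R) = (-1)·(-10) = 10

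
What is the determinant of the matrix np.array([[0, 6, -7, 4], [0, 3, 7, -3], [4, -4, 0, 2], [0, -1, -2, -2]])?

Expand along column 1 (it has 3 zeros):
  + (4) · M_31   where M_31 = det([6 -7 4; 3 7 -3; -1 -2 -2]) = -179
det = (+1)·(4)·(-179) = -716

-716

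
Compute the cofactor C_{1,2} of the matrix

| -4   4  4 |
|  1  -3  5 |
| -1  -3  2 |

Delete row 1 and column 2; the remaining 2×2 submatrix is [1 5; -1 2].
Its determinant is 1·2 − 5·(-1) = 7.
The cofactor carries sign (−1)^(1+2) = −1, so C_{1,2} = −(7) = -7.

-7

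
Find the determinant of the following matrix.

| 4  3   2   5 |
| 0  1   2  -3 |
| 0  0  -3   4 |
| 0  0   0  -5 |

The matrix is upper triangular, so the determinant is the product of the diagonal entries:
det = (4) · (1) · (-3) · (-5) = 60

60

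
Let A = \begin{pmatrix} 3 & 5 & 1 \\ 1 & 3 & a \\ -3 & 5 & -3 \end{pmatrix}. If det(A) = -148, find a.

a = 5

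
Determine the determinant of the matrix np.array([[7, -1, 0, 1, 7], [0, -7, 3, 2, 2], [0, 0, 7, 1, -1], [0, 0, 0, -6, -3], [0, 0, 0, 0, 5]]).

10290

The matrix is upper triangular, so the determinant is the product of the diagonal entries:
det = (7) · (-7) · (7) · (-6) · (5) = 10290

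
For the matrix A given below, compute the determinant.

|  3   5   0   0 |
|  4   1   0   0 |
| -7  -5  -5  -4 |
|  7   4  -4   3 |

527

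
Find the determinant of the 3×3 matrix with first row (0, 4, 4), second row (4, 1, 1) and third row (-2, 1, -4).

Expand along column 1:
  − 4 · |4 4; 1 -4| = −4·(-16 − 4) = 80
  + (-2) · |4 4; 1 1| = (-2)·(4 − 4) = 0
Sum: (80) + (0) = 80

The determinant is 80.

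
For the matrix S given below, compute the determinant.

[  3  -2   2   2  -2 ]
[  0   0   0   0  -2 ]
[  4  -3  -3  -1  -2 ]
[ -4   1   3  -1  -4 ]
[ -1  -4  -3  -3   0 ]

-252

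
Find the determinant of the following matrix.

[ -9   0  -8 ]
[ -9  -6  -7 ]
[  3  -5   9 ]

297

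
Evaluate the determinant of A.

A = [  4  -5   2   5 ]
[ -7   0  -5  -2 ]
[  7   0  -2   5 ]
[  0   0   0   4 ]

Expand along row 4 (it has 3 zeros):
  + (4) · M_44   where M_44 = det([4 -5 2; -7 0 -5; 7 0 -2]) = 245
det = (+1)·(4)·(245) = 980

The determinant is 980.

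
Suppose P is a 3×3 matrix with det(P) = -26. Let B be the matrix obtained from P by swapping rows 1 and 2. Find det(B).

Swapping two rows multiplies the determinant by −1.
det(B) = (-1)·(-26) = 26

det(B) = 26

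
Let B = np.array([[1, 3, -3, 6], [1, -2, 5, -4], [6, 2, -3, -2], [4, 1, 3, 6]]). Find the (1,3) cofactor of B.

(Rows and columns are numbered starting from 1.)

The cofactor is 110.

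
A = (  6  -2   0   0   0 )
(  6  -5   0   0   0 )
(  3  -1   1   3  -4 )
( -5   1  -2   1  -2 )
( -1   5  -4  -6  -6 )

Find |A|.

1692

A is block lower-triangular with a 2×2 block and a 3×3 block on the diagonal, so its determinant equals the product of the determinants of the diagonal blocks.
det of the 2×2 block = -18
det of the 3×3 block = -94
det = (-18)·(-94) = 1692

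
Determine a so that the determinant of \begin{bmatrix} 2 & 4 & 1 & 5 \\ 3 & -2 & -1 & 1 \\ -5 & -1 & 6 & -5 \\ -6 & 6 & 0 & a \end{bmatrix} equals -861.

Expanding along the row containing a, det(B) is linear in a: det(B) = (-91)·a + (-42).
Set (-91)·a + (-42) = -861  ⇒  (-91)·a = -819  ⇒  a = 9.

9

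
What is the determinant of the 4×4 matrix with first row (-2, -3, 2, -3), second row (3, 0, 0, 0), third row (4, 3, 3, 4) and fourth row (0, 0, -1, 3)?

Expand along row 2 (it has 3 zeros):
  − (3) · M_21   where M_21 = det([-3 2 -3; 3 3 4; 0 -1 3]) = -48
det = (-1)·(3)·(-48) = 144

The determinant is 144.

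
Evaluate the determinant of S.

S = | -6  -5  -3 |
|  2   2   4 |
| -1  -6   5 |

Expand along column 1:
  + (-6) · |2 4; -6 5| = (-6)·(10 − (-24)) = -204
  − 2 · |-5 -3; -6 5| = −2·(-25 − 18) = 86
  + (-1) · |-5 -3; 2 4| = (-1)·(-20 − (-6)) = 14
Sum: (-204) + (86) + (14) = -104

-104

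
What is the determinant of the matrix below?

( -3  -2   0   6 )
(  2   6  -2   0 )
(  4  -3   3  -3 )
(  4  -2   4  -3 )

Expand along row 1 (it has 1 zero):
  + (-3) · M_11   where M_11 = det([6 -2 0; -3 3 -3; -2 4 -3]) = 24
  − (-2) · M_12   where M_12 = det([2 -2 0; 4 3 -3; 4 4 -3]) = 6
  − (6) · M_14   where M_14 = det([2 6 -2; 4 -3 3; 4 -2 4]) = -44
det = (+1)·(-3)·(24) + (-1)·(-2)·(6) + (-1)·(6)·(-44) = 204

204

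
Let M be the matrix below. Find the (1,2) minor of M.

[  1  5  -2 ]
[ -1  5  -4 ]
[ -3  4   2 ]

-14

Delete row 1 and column 2; the remaining 2×2 submatrix is [-1 -4; -3 2].
Its determinant is (-1)·2 − (-4)·(-3) = -14.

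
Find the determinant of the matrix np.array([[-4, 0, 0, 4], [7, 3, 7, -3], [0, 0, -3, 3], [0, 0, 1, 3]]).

The matrix is block upper-triangular with a 2×2 block and a 2×2 block on the diagonal, so its determinant equals the product of the determinants of the diagonal blocks.
det of the 2×2 block = -12
det of the 2×2 block = -12
det = (-12)·(-12) = 144

144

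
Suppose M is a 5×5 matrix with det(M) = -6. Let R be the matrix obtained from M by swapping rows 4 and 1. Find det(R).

Swapping two rows multiplies the determinant by −1.
det(R) = (-1)·(-6) = 6

|R| = 6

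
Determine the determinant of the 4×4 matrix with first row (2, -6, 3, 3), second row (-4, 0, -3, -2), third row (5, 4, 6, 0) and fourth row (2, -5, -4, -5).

The determinant is 787.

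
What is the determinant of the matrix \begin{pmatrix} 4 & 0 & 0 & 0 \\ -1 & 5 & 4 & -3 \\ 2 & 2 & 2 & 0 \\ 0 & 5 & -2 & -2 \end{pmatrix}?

Expand along row 1 (it has 3 zeros):
  + (4) · M_11   where M_11 = det([5 4 -3; 2 2 0; 5 -2 -2]) = 38
det = (+1)·(4)·(38) = 152

The determinant is 152.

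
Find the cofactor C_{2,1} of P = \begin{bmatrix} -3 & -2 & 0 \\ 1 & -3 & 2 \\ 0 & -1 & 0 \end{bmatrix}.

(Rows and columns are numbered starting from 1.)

The cofactor is 0.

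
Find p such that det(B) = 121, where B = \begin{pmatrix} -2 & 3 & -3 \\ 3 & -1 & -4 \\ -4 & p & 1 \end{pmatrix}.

-4

Expanding along the row containing p, det(B) is linear in p: det(B) = (-17)·p + (53).
Set (-17)·p + (53) = 121  ⇒  (-17)·p = 68  ⇒  p = -4.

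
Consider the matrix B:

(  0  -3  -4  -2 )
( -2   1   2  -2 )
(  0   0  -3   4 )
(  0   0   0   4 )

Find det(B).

72

B is block upper-triangular with a 2×2 block and a 2×2 block on the diagonal, so its determinant equals the product of the determinants of the diagonal blocks.
det of the 2×2 block = -6
det of the 2×2 block = -12
det = (-6)·(-12) = 72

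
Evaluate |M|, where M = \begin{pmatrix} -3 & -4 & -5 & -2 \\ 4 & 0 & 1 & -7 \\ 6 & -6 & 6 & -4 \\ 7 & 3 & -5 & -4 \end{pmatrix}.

Expand along row 2 (it has 1 zero):
  − (4) · M_21   where M_21 = det([-4 -5 -2; -6 6 -4; 3 -5 -4]) = 332
  − (1) · M_23   where M_23 = det([-3 -4 -2; 6 -6 -4; 7 3 -4]) = -212
  + (-7) · M_24   where M_24 = det([-3 -4 -5; 6 -6 6; 7 3 -5]) = -624
det = (-1)·(4)·(332) + (-1)·(1)·(-212) + (+1)·(-7)·(-624) = 3252

|M| = 3252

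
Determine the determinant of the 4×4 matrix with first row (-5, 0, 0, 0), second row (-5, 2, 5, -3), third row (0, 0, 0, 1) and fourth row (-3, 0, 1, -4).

10

Expand along row 1 (it has 3 zeros):
  + (-5) · M_11   where M_11 = det([2 5 -3; 0 0 1; 0 1 -4]) = -2
det = (+1)·(-5)·(-2) = 10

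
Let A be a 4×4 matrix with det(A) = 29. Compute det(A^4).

det(A^4) = (det A)^4 = (29)^4 = 707281

The determinant is 707281.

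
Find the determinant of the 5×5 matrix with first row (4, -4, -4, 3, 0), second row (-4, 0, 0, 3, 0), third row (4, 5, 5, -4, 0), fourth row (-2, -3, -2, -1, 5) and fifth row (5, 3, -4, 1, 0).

Expand along column 5 (it has 4 zeros):
  − (5) · M_45   where M_45 = det([4 -4 -4 3; -4 0 0 3; 4 5 5 -4; 5 3 -4 1]) = -728
det = (-1)·(5)·(-728) = 3640

3640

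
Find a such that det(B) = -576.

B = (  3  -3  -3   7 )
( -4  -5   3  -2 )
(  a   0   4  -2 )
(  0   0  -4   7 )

a = 9

Expanding along the row containing a, det(B) is linear in a: det(B) = (-4)·a + (-540).
Set (-4)·a + (-540) = -576  ⇒  (-4)·a = -36  ⇒  a = 9.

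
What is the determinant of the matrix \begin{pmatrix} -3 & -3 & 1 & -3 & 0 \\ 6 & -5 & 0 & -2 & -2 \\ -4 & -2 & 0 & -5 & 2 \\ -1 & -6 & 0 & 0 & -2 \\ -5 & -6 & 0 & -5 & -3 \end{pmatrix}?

Expand along column 3 (it has 4 zeros):
  + (1) · M_13   where M_13 = det([6 -5 -2 -2; -4 -2 -5 2; -1 -6 0 -2; -5 -6 -5 -3]) = 927
det = (+1)·(1)·(927) = 927

The determinant is 927.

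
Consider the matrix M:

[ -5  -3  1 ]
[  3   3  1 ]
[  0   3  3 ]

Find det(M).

|M| = 6

Expand along row 3:
  − 3 · |-5 1; 3 1| = −3·(-5 − 3) = 24
  + 3 · |-5 -3; 3 3| = 3·(-15 − (-9)) = -18
Sum: (24) + (-18) = 6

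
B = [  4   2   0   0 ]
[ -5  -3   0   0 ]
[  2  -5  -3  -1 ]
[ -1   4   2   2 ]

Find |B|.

|B| = 8

B is block lower-triangular with a 2×2 block and a 2×2 block on the diagonal, so its determinant equals the product of the determinants of the diagonal blocks.
det of the 2×2 block = -2
det of the 2×2 block = -4
det = (-2)·(-4) = 8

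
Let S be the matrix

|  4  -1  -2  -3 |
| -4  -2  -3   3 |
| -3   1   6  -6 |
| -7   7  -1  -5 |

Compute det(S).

Expand along row 1:
  + (4) · M_11   where M_11 = det([-2 -3 3; 1 6 -6; 7 -1 -5]) = 54
  − (-1) · M_12   where M_12 = det([-4 -3 3; -3 6 -6; -7 -1 -5]) = 198
  + (-2) · M_13   where M_13 = det([-4 -2 3; -3 1 -6; -7 7 -5]) = -244
  − (-3) · M_14   where M_14 = det([-4 -2 -3; -3 1 6; -7 7 -1]) = 304
det = (+1)·(4)·(54) + (-1)·(-1)·(198) + (+1)·(-2)·(-244) + (-1)·(-3)·(304) = 1814

1814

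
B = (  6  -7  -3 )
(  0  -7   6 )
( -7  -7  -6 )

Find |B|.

det(B) = 945

Expand along column 1:
  + 6 · |-7 6; -7 -6| = 6·(42 − (-42)) = 504
  + (-7) · |-7 -3; -7 6| = (-7)·(-42 − 21) = 441
Sum: (504) + (441) = 945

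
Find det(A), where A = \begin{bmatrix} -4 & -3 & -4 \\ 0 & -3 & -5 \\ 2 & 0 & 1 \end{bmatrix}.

18

Expand along column 1:
  + (-4) · |-3 -5; 0 1| = (-4)·(-3 − 0) = 12
  + 2 · |-3 -4; -3 -5| = 2·(15 − 12) = 6
Sum: (12) + (6) = 18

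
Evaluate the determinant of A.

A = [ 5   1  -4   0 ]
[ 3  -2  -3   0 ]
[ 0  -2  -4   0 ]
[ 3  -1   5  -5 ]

Expand along column 4 (it has 3 zeros):
  + (-5) · M_44   where M_44 = det([5 1 -4; 3 -2 -3; 0 -2 -4]) = 46
det = (+1)·(-5)·(46) = -230

|A| = -230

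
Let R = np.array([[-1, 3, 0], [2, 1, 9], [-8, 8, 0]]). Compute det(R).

det(R) = -144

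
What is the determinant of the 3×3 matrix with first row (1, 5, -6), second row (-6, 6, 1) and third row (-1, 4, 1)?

Expand along column 1:
  + 1 · |6 1; 4 1| = 1·(6 − 4) = 2
  − (-6) · |5 -6; 4 1| = −(-6)·(5 − (-24)) = 174
  + (-1) · |5 -6; 6 1| = (-1)·(5 − (-36)) = -41
Sum: (2) + (174) + (-41) = 135

The determinant is 135.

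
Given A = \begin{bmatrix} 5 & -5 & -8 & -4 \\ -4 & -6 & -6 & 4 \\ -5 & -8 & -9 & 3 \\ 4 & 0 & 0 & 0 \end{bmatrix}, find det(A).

8

Expand along row 4 (it has 3 zeros):
  − (4) · M_41   where M_41 = det([-5 -8 -4; -6 -6 4; -8 -9 3]) = -2
det = (-1)·(4)·(-2) = 8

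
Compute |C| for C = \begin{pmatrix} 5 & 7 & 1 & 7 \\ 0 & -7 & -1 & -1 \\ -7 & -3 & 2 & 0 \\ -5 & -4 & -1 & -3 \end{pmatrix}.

|C| = -436

Expand along row 2 (it has 1 zero):
  + (-7) · M_22   where M_22 = det([5 1 7; -7 2 0; -5 -1 -3]) = 68
  − (-1) · M_23   where M_23 = det([5 7 7; -7 -3 0; -5 -4 -3]) = -11
  + (-1) · M_24   where M_24 = det([5 7 1; -7 -3 2; -5 -4 -1]) = -51
det = (+1)·(-7)·(68) + (-1)·(-1)·(-11) + (+1)·(-1)·(-51) = -436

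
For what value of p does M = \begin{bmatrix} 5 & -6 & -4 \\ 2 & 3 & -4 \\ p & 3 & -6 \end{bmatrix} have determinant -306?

p = -5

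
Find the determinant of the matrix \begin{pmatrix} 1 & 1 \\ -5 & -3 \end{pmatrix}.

det = 1·(-3) − 1·(-5) = -3 − (-5) = 2

2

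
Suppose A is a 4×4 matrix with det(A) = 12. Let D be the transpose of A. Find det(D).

det(Aᵀ) = det(A).
det(D) = (1)·(12) = 12

The determinant is 12.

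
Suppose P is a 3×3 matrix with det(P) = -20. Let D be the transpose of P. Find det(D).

det(D) = -20

det(Pᵀ) = det(P).
det(D) = (1)·(-20) = -20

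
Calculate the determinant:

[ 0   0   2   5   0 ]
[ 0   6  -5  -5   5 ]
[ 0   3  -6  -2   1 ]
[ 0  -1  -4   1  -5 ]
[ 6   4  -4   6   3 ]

Expand along column 1 (it has 4 zeros):
  + (6) · M_51   where M_51 = det([0 2 5 0; 6 -5 -5 5; 3 -6 -2 1; -1 -4 1 -5]) = 242
det = (+1)·(6)·(242) = 1452

The determinant is 1452.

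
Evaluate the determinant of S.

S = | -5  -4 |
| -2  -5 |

det(S) = (-5)·(-5) − (-4)·(-2) = 25 − 8 = 17

17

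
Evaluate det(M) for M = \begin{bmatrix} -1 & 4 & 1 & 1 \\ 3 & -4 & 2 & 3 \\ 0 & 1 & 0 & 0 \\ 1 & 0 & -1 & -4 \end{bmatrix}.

The determinant is -15.

Expand along row 3 (it has 3 zeros):
  − (1) · M_32   where M_32 = det([-1 1 1; 3 2 3; 1 -1 -4]) = 15
det = (-1)·(1)·(15) = -15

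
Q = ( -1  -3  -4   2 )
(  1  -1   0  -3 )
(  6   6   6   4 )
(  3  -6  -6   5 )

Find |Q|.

|Q| = -126

Expand along row 2 (it has 1 zero):
  − (1) · M_21   where M_21 = det([-3 -4 2; 6 6 4; -6 -6 5]) = 54
  + (-1) · M_22   where M_22 = det([-1 -4 2; 6 6 4; 3 -6 5]) = -90
  + (-3) · M_24   where M_24 = det([-1 -3 -4; 6 6 6; 3 -6 -6]) = 54
det = (-1)·(1)·(54) + (+1)·(-1)·(-90) + (+1)·(-3)·(54) = -126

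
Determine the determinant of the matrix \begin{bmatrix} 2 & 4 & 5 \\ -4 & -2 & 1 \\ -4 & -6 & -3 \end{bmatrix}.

40

Expand along column 1:
  + 2 · |-2 1; -6 -3| = 2·(6 − (-6)) = 24
  − (-4) · |4 5; -6 -3| = −(-4)·(-12 − (-30)) = 72
  + (-4) · |4 5; -2 1| = (-4)·(4 − (-10)) = -56
Sum: (24) + (72) + (-56) = 40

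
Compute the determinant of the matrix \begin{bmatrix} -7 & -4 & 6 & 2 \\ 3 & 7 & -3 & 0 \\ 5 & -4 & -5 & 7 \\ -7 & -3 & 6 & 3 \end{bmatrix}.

Expand along row 2 (it has 1 zero):
  − (3) · M_21   where M_21 = det([-4 6 2; -4 -5 7; -3 6 3]) = 96
  + (7) · M_22   where M_22 = det([-7 6 2; 5 -5 7; -7 6 3]) = 5
  − (-3) · M_23   where M_23 = det([-7 -4 2; 5 -4 7; -7 -3 3]) = 107
det = (-1)·(3)·(96) + (+1)·(7)·(5) + (-1)·(-3)·(107) = 68

The determinant is 68.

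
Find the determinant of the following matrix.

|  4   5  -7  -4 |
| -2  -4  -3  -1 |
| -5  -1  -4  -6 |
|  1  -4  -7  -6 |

Expand along row 1:
  + (4) · M_11   where M_11 = det([-4 -3 -1; -1 -4 -6; -4 -7 -6]) = 27
  − (5) · M_12   where M_12 = det([-2 -3 -1; -5 -4 -6; 1 -7 -6]) = 105
  + (-7) · M_13   where M_13 = det([-2 -4 -1; -5 -1 -6; 1 -4 -6]) = 159
  − (-4) · M_14   where M_14 = det([-2 -4 -3; -5 -1 -4; 1 -4 -7]) = 111
det = (+1)·(4)·(27) + (-1)·(5)·(105) + (+1)·(-7)·(159) + (-1)·(-4)·(111) = -1086

-1086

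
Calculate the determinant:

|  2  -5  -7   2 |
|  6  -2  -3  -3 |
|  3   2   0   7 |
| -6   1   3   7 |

-609

Expand along row 3 (it has 1 zero):
  + (3) · M_31   where M_31 = det([-5 -7 2; -2 -3 -3; 1 3 7]) = -23
  − (2) · M_32   where M_32 = det([2 -7 2; 6 -3 -3; -6 3 7]) = 144
  − (7) · M_34   where M_34 = det([2 -5 -7; 6 -2 -3; -6 1 3]) = 36
det = (+1)·(3)·(-23) + (-1)·(2)·(144) + (-1)·(7)·(36) = -609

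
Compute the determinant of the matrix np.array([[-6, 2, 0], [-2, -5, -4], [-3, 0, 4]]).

The determinant is 160.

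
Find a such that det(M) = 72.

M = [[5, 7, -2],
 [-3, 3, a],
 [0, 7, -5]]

a = -6

Expanding along the column containing a, det(M) is linear in a: det(M) = (-35)·a + (-138).
Set (-35)·a + (-138) = 72  ⇒  (-35)·a = 210  ⇒  a = -6.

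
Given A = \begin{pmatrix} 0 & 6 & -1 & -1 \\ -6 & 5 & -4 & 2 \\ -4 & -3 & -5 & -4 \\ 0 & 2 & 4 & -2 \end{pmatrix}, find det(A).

Expand along column 1 (it has 2 zeros):
  − (-6) · M_21   where M_21 = det([6 -1 -1; -3 -5 -4; 2 4 -2]) = 172
  + (-4) · M_31   where M_31 = det([6 -1 -1; 5 -4 2; 2 4 -2]) = -42
det = (-1)·(-6)·(172) + (+1)·(-4)·(-42) = 1200

The determinant is 1200.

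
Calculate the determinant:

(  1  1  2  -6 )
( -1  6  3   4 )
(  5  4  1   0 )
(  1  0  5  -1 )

Expand along row 3 (it has 1 zero):
  + (5) · M_31   where M_31 = det([1 2 -6; 6 3 4; 0 5 -1]) = -191
  − (4) · M_32   where M_32 = det([1 2 -6; -1 3 4; 1 5 -1]) = 31
  + (1) · M_33   where M_33 = det([1 1 -6; -1 6 4; 1 0 -1]) = 33
det = (+1)·(5)·(-191) + (-1)·(4)·(31) + (+1)·(1)·(33) = -1046

-1046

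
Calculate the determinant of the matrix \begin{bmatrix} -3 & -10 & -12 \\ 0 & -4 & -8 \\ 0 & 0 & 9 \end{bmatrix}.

108

The matrix is upper triangular, so the determinant is the product of the diagonal entries:
det = (-3) · (-4) · (9) = 108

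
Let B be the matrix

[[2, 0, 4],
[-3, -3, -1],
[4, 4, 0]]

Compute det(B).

The determinant is 8.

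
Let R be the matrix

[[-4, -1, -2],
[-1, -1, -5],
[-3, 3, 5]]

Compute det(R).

The determinant is -48.

Expand along row 1:
  + (-4) · |-1 -5; 3 5| = (-4)·(-5 − (-15)) = -40
  − (-1) · |-1 -5; -3 5| = −(-1)·(-5 − 15) = -20
  + (-2) · |-1 -1; -3 3| = (-2)·(-3 − 3) = 12
Sum: (-40) + (-20) + (12) = -48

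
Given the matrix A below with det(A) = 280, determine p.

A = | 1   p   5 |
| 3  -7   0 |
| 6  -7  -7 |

6

Expanding along the column containing p, det(A) is linear in p: det(A) = (21)·p + (154).
Set (21)·p + (154) = 280  ⇒  (21)·p = 126  ⇒  p = 6.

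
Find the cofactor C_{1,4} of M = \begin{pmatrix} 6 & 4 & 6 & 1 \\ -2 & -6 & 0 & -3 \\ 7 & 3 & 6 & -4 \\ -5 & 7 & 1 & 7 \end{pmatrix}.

-300

Delete row 1 and column 4; the remaining 3×3 submatrix is [-2 -6 0; 7 3 6; -5 7 1].
Its determinant is 300.
The cofactor carries sign (−1)^(1+4) = −1, so C_{1,4} = −(300) = -300.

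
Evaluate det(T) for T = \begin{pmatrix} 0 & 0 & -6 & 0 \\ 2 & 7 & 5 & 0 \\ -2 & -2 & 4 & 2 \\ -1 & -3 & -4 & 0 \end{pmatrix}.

12

Expand along row 1 (it has 3 zeros):
  + (-6) · M_13   where M_13 = det([2 7 0; -2 -2 2; -1 -3 0]) = -2
det = (+1)·(-6)·(-2) = 12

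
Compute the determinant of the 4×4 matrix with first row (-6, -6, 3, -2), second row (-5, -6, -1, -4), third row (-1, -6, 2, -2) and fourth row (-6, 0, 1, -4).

The determinant is -444.

Expand along row 4 (it has 1 zero):
  − (-6) · M_41   where M_41 = det([-6 3 -2; -6 -1 -4; -6 2 -2]) = 12
  − (1) · M_43   where M_43 = det([-6 -6 -2; -5 -6 -4; -1 -6 -2]) = 60
  + (-4) · M_44   where M_44 = det([-6 -6 3; -5 -6 -1; -1 -6 2]) = 114
det = (-1)·(-6)·(12) + (-1)·(1)·(60) + (+1)·(-4)·(114) = -444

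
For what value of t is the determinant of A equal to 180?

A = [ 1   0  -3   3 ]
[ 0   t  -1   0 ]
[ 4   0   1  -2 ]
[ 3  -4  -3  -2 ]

-4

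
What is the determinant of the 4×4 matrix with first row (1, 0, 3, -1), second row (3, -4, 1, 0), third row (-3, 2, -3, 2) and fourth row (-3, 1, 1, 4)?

Expand along row 1 (it has 1 zero):
  + (1) · M_11   where M_11 = det([-4 1 0; 2 -3 2; 1 1 4]) = 50
  + (3) · M_13   where M_13 = det([3 -4 0; -3 2 2; -3 1 4]) = -6
  − (-1) · M_14   where M_14 = det([3 -4 1; -3 2 -3; -3 1 1]) = -30
det = (+1)·(1)·(50) + (+1)·(3)·(-6) + (-1)·(-1)·(-30) = 2

2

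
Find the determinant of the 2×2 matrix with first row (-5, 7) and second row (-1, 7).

det = (-5)·7 − 7·(-1) = -35 − (-7) = -28

The determinant is -28.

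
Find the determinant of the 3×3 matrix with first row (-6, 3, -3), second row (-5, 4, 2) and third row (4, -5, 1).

Expand along column 1:
  + (-6) · |4 2; -5 1| = (-6)·(4 − (-10)) = -84
  − (-5) · |3 -3; -5 1| = −(-5)·(3 − 15) = -60
  + 4 · |3 -3; 4 2| = 4·(6 − (-12)) = 72
Sum: (-84) + (-60) + (72) = -72

-72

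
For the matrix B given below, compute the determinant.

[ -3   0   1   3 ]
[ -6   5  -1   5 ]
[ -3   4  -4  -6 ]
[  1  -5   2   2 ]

The determinant is 160.

Expand along row 1 (it has 1 zero):
  + (-3) · M_11   where M_11 = det([5 -1 5; 4 -4 -6; -5 2 2]) = -62
  + (1) · M_13   where M_13 = det([-6 5 5; -3 4 -6; 1 -5 2]) = 187
  − (3) · M_14   where M_14 = det([-6 5 -1; -3 4 -4; 1 -5 2]) = 71
det = (+1)·(-3)·(-62) + (+1)·(1)·(187) + (-1)·(3)·(71) = 160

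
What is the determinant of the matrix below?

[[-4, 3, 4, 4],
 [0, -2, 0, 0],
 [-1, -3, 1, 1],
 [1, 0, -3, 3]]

0

Expand along row 2 (it has 3 zeros):
  + (-2) · M_22   where M_22 = det([-4 4 4; -1 1 1; 1 -3 3]) = 0
det = (+1)·(-2)·(0) = 0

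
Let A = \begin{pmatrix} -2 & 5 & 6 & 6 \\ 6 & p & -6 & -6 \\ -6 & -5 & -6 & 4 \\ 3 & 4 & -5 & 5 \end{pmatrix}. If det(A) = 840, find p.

Expanding along the column containing p, det(A) is linear in p: det(A) = (560)·p + (840).
Set (560)·p + (840) = 840  ⇒  (560)·p = 0  ⇒  p = 0.

0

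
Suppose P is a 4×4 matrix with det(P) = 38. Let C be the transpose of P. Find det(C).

38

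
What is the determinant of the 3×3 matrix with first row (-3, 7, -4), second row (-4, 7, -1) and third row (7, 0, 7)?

196

Expand along column 2:
  − 7 · |-4 -1; 7 7| = −7·(-28 − (-7)) = 147
  + 7 · |-3 -4; 7 7| = 7·(-21 − (-28)) = 49
Sum: (147) + (49) = 196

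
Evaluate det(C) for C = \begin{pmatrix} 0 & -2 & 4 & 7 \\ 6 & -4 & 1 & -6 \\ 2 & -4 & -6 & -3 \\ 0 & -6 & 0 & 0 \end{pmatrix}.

1452

Expand along row 4 (it has 3 zeros):
  + (-6) · M_42   where M_42 = det([0 4 7; 6 1 -6; 2 -6 -3]) = -242
det = (+1)·(-6)·(-242) = 1452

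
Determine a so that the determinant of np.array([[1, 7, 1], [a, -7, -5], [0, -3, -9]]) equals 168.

Expanding along the row containing a, det(M) is linear in a: det(M) = (60)·a + (48).
Set (60)·a + (48) = 168  ⇒  (60)·a = 120  ⇒  a = 2.

2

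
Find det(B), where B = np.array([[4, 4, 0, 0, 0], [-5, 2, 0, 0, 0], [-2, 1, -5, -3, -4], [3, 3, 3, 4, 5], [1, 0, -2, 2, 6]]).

B is block lower-triangular with a 2×2 block and a 3×3 block on the diagonal, so its determinant equals the product of the determinants of the diagonal blocks.
det of the 2×2 block = 28
det of the 3×3 block = -42
det = (28)·(-42) = -1176

-1176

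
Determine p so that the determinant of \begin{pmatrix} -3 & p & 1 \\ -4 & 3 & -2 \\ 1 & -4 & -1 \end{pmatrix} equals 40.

Expanding along the column containing p, det(A) is linear in p: det(A) = (-6)·p + (46).
Set (-6)·p + (46) = 40  ⇒  (-6)·p = -6  ⇒  p = 1.

p = 1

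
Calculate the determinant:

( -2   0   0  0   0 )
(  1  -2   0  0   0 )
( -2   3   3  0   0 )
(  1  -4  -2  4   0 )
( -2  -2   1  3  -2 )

The matrix is lower triangular, so the determinant is the product of the diagonal entries:
det = (-2) · (-2) · (3) · (4) · (-2) = -96

-96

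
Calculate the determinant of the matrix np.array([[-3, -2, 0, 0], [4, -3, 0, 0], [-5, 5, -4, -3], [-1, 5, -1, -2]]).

The matrix is block lower-triangular with a 2×2 block and a 2×2 block on the diagonal, so its determinant equals the product of the determinants of the diagonal blocks.
det of the 2×2 block = 17
det of the 2×2 block = 5
det = (17)·(5) = 85

85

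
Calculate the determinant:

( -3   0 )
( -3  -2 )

det = (-3)·(-2) − 0·(-3) = 6 − 0 = 6

6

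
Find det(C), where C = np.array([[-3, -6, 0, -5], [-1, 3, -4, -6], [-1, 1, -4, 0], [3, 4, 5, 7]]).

Expand along row 1 (it has 1 zero):
  + (-3) · M_11   where M_11 = det([3 -4 -6; 1 -4 0; 4 5 7]) = -182
  − (-6) · M_12   where M_12 = det([-1 -4 -6; -1 -4 0; 3 5 7]) = -42
  − (-5) · M_14   where M_14 = det([-1 3 -4; -1 1 -4; 3 4 5]) = -14
det = (+1)·(-3)·(-182) + (-1)·(-6)·(-42) + (-1)·(-5)·(-14) = 224

det(C) = 224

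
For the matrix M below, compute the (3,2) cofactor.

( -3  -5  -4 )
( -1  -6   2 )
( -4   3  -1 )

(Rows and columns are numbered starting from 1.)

Delete row 3 and column 2; the remaining 2×2 submatrix is [-3 -4; -1 2].
Its determinant is (-3)·2 − (-4)·(-1) = -10.
The cofactor carries sign (−1)^(3+2) = −1, so C_{3,2} = −(-10) = 10.

10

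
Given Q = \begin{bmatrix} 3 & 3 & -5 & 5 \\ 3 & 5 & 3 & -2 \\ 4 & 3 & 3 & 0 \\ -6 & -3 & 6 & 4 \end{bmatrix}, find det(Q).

1033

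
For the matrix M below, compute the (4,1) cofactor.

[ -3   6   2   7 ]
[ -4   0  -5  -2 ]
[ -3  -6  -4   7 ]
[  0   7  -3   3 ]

Delete row 4 and column 1; the remaining 3×3 submatrix is [6 2 7; 0 -5 -2; -6 -4 7].
Its determinant is -444.
The cofactor carries sign (−1)^(4+1) = −1, so C_{4,1} = −(-444) = 444.

444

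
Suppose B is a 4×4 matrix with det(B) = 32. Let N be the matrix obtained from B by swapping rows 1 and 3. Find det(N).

det(N) = -32

Swapping two rows multiplies the determinant by −1.
det(N) = (-1)·(32) = -32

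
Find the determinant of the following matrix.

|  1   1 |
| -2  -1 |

The determinant is 1.

det = 1·(-1) − 1·(-2) = -1 − (-2) = 1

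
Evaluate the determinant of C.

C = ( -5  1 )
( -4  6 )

det(C) = (-5)·6 − 1·(-4) = -30 − (-4) = -26

-26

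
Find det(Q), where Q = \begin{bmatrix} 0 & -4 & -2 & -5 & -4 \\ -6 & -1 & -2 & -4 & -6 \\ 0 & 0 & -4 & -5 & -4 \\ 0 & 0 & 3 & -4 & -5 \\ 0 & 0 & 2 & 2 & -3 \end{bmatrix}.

The determinant is 3336.

Q is block upper-triangular with a 2×2 block and a 3×3 block on the diagonal, so its determinant equals the product of the determinants of the diagonal blocks.
det of the 2×2 block = -24
det of the 3×3 block = -139
det = (-24)·(-139) = 3336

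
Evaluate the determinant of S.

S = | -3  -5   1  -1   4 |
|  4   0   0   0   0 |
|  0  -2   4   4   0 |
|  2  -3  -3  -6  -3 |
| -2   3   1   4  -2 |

The determinant is 648.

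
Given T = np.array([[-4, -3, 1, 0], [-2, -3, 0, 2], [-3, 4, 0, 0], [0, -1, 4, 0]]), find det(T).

Expand along column 4 (it has 3 zeros):
  + (2) · M_24   where M_24 = det([-4 -3 1; -3 4 0; 0 -1 4]) = -97
det = (+1)·(2)·(-97) = -194

-194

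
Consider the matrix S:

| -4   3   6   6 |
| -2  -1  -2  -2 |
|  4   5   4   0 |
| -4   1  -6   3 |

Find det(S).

Expand along row 3 (it has 1 zero):
  + (4) · M_31   where M_31 = det([3 6 6; -1 -2 -2; 1 -6 3]) = 0
  − (5) · M_32   where M_32 = det([-4 6 6; -2 -2 -2; -4 -6 3]) = 180
  + (4) · M_33   where M_33 = det([-4 3 6; -2 -1 -2; -4 1 3]) = 10
det = (+1)·(4)·(0) + (-1)·(5)·(180) + (+1)·(4)·(10) = -860

|S| = -860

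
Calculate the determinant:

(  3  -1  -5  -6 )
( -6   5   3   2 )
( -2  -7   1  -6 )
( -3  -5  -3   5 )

The determinant is -3218.

Expand along row 1:
  + (3) · M_11   where M_11 = det([5 3 2; -7 1 -6; -5 -3 5]) = 182
  − (-1) · M_12   where M_12 = det([-6 3 2; -2 1 -6; -3 -3 5]) = 180
  + (-5) · M_13   where M_13 = det([-6 5 2; -2 -7 -6; -3 -5 5]) = 508
  − (-6) · M_14   where M_14 = det([-6 5 3; -2 -7 1; -3 -5 -3]) = -234
det = (+1)·(3)·(182) + (-1)·(-1)·(180) + (+1)·(-5)·(508) + (-1)·(-6)·(-234) = -3218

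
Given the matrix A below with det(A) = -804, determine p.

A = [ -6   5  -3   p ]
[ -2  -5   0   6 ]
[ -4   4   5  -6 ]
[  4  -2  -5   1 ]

p = -2

Expanding along the row containing p, det(A) is linear in p: det(A) = (-20)·p + (-844).
Set (-20)·p + (-844) = -804  ⇒  (-20)·p = 40  ⇒  p = -2.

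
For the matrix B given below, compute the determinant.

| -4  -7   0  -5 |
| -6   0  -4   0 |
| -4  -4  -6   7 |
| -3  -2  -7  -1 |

Expand along row 2 (it has 2 zeros):
  − (-6) · M_21   where M_21 = det([-7 0 -5; -4 -6 7; -2 -7 -1]) = -465
  − (-4) · M_23   where M_23 = det([-4 -7 -5; -4 -4 7; -3 -2 -1]) = 123
det = (-1)·(-6)·(-465) + (-1)·(-4)·(123) = -2298

-2298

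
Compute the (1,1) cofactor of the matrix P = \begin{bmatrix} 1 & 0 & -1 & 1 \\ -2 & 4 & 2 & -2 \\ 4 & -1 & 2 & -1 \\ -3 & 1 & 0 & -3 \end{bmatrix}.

The cofactor is -28.

Delete row 1 and column 1; the remaining 3×3 submatrix is [4 2 -2; -1 2 -1; 1 0 -3].
Its determinant is -28.
The cofactor carries sign (−1)^(1+1) = +1, so C_{1,1} = +(-28) = -28.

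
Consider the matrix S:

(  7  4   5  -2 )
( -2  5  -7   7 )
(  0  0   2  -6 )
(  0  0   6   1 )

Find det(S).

1634

S is block upper-triangular with a 2×2 block and a 2×2 block on the diagonal, so its determinant equals the product of the determinants of the diagonal blocks.
det of the 2×2 block = 43
det of the 2×2 block = 38
det = (43)·(38) = 1634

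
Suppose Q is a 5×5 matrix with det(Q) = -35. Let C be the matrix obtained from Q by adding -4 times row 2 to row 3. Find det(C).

Adding a multiple of one row to another leaves the determinant unchanged.
det(C) = (1)·(-35) = -35

det(C) = -35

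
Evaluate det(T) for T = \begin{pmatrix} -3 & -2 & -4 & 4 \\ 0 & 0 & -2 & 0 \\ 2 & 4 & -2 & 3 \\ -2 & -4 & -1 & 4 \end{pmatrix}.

Expand along row 2 (it has 3 zeros):
  − (-2) · M_23   where M_23 = det([-3 -2 4; 2 4 3; -2 -4 4]) = -56
det = (-1)·(-2)·(-56) = -112

|T| = -112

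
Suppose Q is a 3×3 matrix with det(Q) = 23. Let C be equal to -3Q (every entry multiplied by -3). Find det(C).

|C| = -621

For a 3×3 matrix, det(-3Q) = (-3)^3·det(Q) = -27·det(Q).
det(C) = (-27)·(23) = -621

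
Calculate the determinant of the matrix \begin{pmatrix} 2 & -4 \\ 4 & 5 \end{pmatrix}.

det = 2·5 − (-4)·4 = 10 − (-16) = 26

26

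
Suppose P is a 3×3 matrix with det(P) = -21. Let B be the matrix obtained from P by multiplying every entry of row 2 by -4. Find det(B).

Scaling one row by -4 multiplies the determinant by -4.
det(B) = (-4)·(-21) = 84

84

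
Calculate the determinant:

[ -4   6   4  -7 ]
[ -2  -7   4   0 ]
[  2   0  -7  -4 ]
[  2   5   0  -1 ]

1228

Expand along row 2 (it has 1 zero):
  − (-2) · M_21   where M_21 = det([6 4 -7; 0 -7 -4; 5 0 -1]) = -283
  + (-7) · M_22   where M_22 = det([-4 4 -7; 2 -7 -4; 2 0 -1]) = -150
  − (4) · M_23   where M_23 = det([-4 6 -7; 2 0 -4; 2 5 -1]) = -186
det = (-1)·(-2)·(-283) + (+1)·(-7)·(-150) + (-1)·(4)·(-186) = 1228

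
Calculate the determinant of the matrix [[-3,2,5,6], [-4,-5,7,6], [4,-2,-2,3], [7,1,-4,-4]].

Expand along row 1:
  + (-3) · M_11   where M_11 = det([-5 7 6; -2 -2 3; 1 -4 -4]) = -75
  − (2) · M_12   where M_12 = det([-4 7 6; 4 -2 3; 7 -4 -4]) = 167
  + (5) · M_13   where M_13 = det([-4 -5 6; 4 -2 3; 7 1 -4]) = -97
  − (6) · M_14   where M_14 = det([-4 -5 7; 4 -2 -2; 7 1 -4]) = 76
det = (+1)·(-3)·(-75) + (-1)·(2)·(167) + (+1)·(5)·(-97) + (-1)·(6)·(76) = -1050

-1050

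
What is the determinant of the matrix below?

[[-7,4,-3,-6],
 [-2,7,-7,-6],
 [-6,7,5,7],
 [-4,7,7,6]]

Expand along row 1:
  + (-7) · M_11   where M_11 = det([7 -7 -6; 7 5 7; 7 7 6]) = -266
  − (4) · M_12   where M_12 = det([-2 -7 -6; -6 5 7; -4 7 6]) = 114
  + (-3) · M_13   where M_13 = det([-2 7 -6; -6 7 7; -4 7 6]) = 154
  − (-6) · M_14   where M_14 = det([-2 7 -7; -6 7 5; -4 7 7]) = 224
det = (+1)·(-7)·(-266) + (-1)·(4)·(114) + (+1)·(-3)·(154) + (-1)·(-6)·(224) = 2288

2288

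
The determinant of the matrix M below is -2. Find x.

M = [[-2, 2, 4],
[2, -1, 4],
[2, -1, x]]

Expanding along the row containing x, det(M) is linear in x: det(M) = (-2)·x + (8).
Set (-2)·x + (8) = -2  ⇒  (-2)·x = -10  ⇒  x = 5.

x = 5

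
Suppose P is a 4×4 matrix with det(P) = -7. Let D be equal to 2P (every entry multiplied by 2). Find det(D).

-112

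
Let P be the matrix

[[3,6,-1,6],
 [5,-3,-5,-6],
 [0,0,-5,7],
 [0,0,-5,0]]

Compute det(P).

The determinant is -1365.

P is block upper-triangular with a 2×2 block and a 2×2 block on the diagonal, so its determinant equals the product of the determinants of the diagonal blocks.
det of the 2×2 block = -39
det of the 2×2 block = 35
det = (-39)·(35) = -1365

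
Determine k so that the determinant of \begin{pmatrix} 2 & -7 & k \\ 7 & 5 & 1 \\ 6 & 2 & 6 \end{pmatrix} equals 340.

k = -2

Expanding along the column containing k, det(M) is linear in k: det(M) = (-16)·k + (308).
Set (-16)·k + (308) = 340  ⇒  (-16)·k = 32  ⇒  k = -2.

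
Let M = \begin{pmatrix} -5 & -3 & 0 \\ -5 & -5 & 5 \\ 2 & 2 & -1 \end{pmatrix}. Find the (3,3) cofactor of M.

Delete row 3 and column 3; the remaining 2×2 submatrix is [-5 -3; -5 -5].
Its determinant is (-5)·(-5) − (-3)·(-5) = 10.
The cofactor carries sign (−1)^(3+3) = +1, so C_{3,3} = +(10) = 10.

10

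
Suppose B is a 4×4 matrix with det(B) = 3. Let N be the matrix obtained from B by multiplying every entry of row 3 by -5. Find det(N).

-15

Scaling one row by -5 multiplies the determinant by -5.
det(N) = (-5)·(3) = -15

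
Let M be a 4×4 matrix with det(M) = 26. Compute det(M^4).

The determinant is 456976.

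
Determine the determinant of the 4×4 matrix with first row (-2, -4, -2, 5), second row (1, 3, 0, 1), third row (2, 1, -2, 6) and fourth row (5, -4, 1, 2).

The determinant is 115.

Expand along row 2 (it has 1 zero):
  − (1) · M_21   where M_21 = det([-4 -2 5; 1 -2 6; -4 1 2]) = 57
  + (3) · M_22   where M_22 = det([-2 -2 5; 2 -2 6; 5 1 2]) = 28
  + (1) · M_24   where M_24 = det([-2 -4 -2; 2 1 -2; 5 -4 1]) = 88
det = (-1)·(1)·(57) + (+1)·(3)·(28) + (+1)·(1)·(88) = 115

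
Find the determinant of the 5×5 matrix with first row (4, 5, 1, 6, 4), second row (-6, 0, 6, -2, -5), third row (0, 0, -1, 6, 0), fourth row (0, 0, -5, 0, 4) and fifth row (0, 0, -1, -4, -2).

The matrix is block upper-triangular with a 2×2 block and a 3×3 block on the diagonal, so its determinant equals the product of the determinants of the diagonal blocks.
det of the 2×2 block = 30
det of the 3×3 block = -100
det = (30)·(-100) = -3000

-3000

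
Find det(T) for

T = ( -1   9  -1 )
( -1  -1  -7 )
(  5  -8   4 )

|T| = -232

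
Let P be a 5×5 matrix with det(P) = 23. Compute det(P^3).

det(P^3) = (det P)^3 = (23)^3 = 12167

12167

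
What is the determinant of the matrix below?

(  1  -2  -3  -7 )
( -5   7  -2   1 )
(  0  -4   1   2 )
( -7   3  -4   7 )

-568

Expand along row 3 (it has 1 zero):
  − (-4) · M_32   where M_32 = det([1 -3 -7; -5 -2 1; -7 -4 7]) = -136
  + (1) · M_33   where M_33 = det([1 -2 -7; -5 7 1; -7 3 7]) = -248
  − (2) · M_34   where M_34 = det([1 -2 -3; -5 7 -2; -7 3 -4]) = -112
det = (-1)·(-4)·(-136) + (+1)·(1)·(-248) + (-1)·(2)·(-112) = -568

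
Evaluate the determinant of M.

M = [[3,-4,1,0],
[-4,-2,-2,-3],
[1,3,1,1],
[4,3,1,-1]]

det(M) = 45

Expand along row 1 (it has 1 zero):
  + (3) · M_11   where M_11 = det([-2 -2 -3; 3 1 1; 3 1 -1]) = -8
  − (-4) · M_12   where M_12 = det([-4 -2 -3; 1 1 1; 4 1 -1]) = 7
  + (1) · M_13   where M_13 = det([-4 -2 -3; 1 3 1; 4 3 -1]) = 41
det = (+1)·(3)·(-8) + (-1)·(-4)·(7) + (+1)·(1)·(41) = 45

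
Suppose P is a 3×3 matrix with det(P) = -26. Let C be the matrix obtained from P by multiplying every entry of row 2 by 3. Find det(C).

Scaling one row by 3 multiplies the determinant by 3.
det(C) = (3)·(-26) = -78

det(C) = -78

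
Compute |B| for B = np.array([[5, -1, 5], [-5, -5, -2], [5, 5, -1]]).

90

Expand along row 1:
  + 5 · |-5 -2; 5 -1| = 5·(5 − (-10)) = 75
  − (-1) · |-5 -2; 5 -1| = −(-1)·(5 − (-10)) = 15
  + 5 · |-5 -5; 5 5| = 5·(-25 − (-25)) = 0
Sum: (75) + (15) + (0) = 90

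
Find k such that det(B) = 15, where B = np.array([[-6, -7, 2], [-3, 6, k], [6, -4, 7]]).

Expanding along the column containing k, det(B) is linear in k: det(B) = (-66)·k + (-447).
Set (-66)·k + (-447) = 15  ⇒  (-66)·k = 462  ⇒  k = -7.

-7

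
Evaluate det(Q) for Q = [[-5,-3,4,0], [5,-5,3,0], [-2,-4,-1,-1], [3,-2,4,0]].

Expand along column 4 (it has 3 zeros):
  − (-1) · M_34   where M_34 = det([-5 -3 4; 5 -5 3; 3 -2 4]) = 123
det = (-1)·(-1)·(123) = 123

|Q| = 123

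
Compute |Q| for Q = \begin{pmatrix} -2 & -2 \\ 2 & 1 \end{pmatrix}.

det(Q) = (-2)·1 − (-2)·2 = -2 − (-4) = 2

|Q| = 2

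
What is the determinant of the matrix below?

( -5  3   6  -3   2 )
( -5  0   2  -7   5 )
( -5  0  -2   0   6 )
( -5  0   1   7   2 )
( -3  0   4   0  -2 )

1386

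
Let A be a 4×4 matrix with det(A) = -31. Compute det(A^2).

det(A^2) = (det A)^2 = (-31)^2 = 961

The determinant is 961.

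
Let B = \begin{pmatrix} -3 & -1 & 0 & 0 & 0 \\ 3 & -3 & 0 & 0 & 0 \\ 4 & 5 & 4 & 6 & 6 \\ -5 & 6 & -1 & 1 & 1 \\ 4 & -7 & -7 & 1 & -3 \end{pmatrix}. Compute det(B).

|B| = -480

B is block lower-triangular with a 2×2 block and a 3×3 block on the diagonal, so its determinant equals the product of the determinants of the diagonal blocks.
det of the 2×2 block = 12
det of the 3×3 block = -40
det = (12)·(-40) = -480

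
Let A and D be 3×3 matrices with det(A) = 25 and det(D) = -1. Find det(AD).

det(AD) = det(A)·det(D) = (25)·(-1) = -25

det(AD) = -25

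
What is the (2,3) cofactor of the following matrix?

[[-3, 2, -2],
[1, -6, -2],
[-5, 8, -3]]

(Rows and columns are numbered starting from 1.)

Delete row 2 and column 3; the remaining 2×2 submatrix is [-3 2; -5 8].
Its determinant is (-3)·8 − 2·(-5) = -14.
The cofactor carries sign (−1)^(2+3) = −1, so C_{2,3} = −(-14) = 14.

14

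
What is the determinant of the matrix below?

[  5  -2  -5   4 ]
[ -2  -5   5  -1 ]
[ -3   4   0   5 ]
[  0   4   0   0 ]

480

Expand along row 4 (it has 3 zeros):
  + (4) · M_42   where M_42 = det([5 -5 4; -2 5 -1; -3 0 5]) = 120
det = (+1)·(4)·(120) = 480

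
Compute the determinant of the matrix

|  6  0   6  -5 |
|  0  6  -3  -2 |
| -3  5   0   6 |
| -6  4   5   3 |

-2550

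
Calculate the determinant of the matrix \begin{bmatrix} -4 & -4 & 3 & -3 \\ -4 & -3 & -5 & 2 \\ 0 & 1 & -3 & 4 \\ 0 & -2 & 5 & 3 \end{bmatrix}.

-216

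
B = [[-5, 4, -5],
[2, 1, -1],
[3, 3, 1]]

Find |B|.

Expand along row 1:
  + (-5) · |1 -1; 3 1| = (-5)·(1 − (-3)) = -20
  − 4 · |2 -1; 3 1| = −4·(2 − (-3)) = -20
  + (-5) · |2 1; 3 3| = (-5)·(6 − 3) = -15
Sum: (-20) + (-20) + (-15) = -55

-55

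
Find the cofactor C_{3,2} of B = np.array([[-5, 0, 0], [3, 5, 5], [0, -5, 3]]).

Delete row 3 and column 2; the remaining 2×2 submatrix is [-5 0; 3 5].
Its determinant is (-5)·5 − 0·3 = -25.
The cofactor carries sign (−1)^(3+2) = −1, so C_{3,2} = −(-25) = 25.

25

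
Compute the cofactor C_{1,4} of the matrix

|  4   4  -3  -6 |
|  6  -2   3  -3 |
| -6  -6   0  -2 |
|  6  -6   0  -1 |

The cofactor is -216.

Delete row 1 and column 4; the remaining 3×3 submatrix is [6 -2 3; -6 -6 0; 6 -6 0].
Its determinant is 216.
The cofactor carries sign (−1)^(1+4) = −1, so C_{1,4} = −(216) = -216.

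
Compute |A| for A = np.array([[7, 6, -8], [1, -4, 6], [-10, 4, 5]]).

-410

Expand along row 1:
  + 7 · |-4 6; 4 5| = 7·(-20 − 24) = -308
  − 6 · |1 6; -10 5| = −6·(5 − (-60)) = -390
  + (-8) · |1 -4; -10 4| = (-8)·(4 − 40) = 288
Sum: (-308) + (-390) + (288) = -410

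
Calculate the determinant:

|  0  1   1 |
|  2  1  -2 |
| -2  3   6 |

0

Expand along column 1:
  − 2 · |1 1; 3 6| = −2·(6 − 3) = -6
  + (-2) · |1 1; 1 -2| = (-2)·(-2 − 1) = 6
Sum: (-6) + (6) = 0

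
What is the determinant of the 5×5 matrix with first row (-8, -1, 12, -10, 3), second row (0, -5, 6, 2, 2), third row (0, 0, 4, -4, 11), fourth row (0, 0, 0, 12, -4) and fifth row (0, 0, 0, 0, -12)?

The matrix is upper triangular, so the determinant is the product of the diagonal entries:
det = (-8) · (-5) · (4) · (12) · (-12) = -23040

-23040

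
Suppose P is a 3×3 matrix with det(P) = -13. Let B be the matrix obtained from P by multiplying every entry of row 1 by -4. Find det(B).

The determinant is 52.

Scaling one row by -4 multiplies the determinant by -4.
det(B) = (-4)·(-13) = 52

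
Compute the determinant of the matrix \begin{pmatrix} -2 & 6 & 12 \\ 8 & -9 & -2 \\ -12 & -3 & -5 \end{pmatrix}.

Expand along column 1:
  + (-2) · |-9 -2; -3 -5| = (-2)·(45 − 6) = -78
  − 8 · |6 12; -3 -5| = −8·(-30 − (-36)) = -48
  + (-12) · |6 12; -9 -2| = (-12)·(-12 − (-108)) = -1152
Sum: (-78) + (-48) + (-1152) = -1278

-1278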